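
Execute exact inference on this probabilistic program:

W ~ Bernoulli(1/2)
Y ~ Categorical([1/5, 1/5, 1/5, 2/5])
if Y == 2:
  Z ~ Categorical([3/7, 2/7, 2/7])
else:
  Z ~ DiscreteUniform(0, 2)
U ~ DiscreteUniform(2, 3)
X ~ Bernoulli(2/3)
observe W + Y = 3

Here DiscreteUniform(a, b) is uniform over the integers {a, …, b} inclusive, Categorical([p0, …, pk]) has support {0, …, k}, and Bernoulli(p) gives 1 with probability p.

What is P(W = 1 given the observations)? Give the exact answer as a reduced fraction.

Enumerate traces; 24 have nonzero weight after conditioning:
  (W=0, Y=3, Z=0, U=2, X=0) weight 1/90
  (W=0, Y=3, Z=0, U=2, X=1) weight 1/45
  (W=0, Y=3, Z=0, U=3, X=0) weight 1/90
  (W=0, Y=3, Z=0, U=3, X=1) weight 1/45
  (W=0, Y=3, Z=1, U=2, X=0) weight 1/90
  (W=0, Y=3, Z=1, U=2, X=1) weight 1/45
  (W=0, Y=3, Z=1, U=3, X=0) weight 1/90
  (W=0, Y=3, Z=1, U=3, X=1) weight 1/45
  (W=1, Y=2, Z=0, U=2, X=0) weight 1/140
  … 15 more
Group by W:
  weight(W=0) = 1/5
  weight(W=1) = 1/10
Total weight = 1/5 + 1/10 = 3/10
P(W=0 | obs) = 1/5 / 3/10 = 2/3
P(W=1 | obs) = 1/10 / 3/10 = 1/3

P(W = 1 | obs) = 1/3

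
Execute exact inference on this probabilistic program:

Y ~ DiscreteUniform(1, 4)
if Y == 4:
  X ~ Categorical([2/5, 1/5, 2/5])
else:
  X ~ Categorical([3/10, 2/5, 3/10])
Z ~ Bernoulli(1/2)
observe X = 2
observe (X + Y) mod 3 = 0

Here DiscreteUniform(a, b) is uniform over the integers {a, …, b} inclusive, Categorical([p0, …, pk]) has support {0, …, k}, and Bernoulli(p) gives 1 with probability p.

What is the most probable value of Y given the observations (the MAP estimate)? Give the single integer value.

argmax_v P(Y = v | obs) = 4

Enumerate traces; 4 have nonzero weight after conditioning:
  (Y=1, X=2, Z=0) weight 3/80
  (Y=1, X=2, Z=1) weight 3/80
  (Y=4, X=2, Z=0) weight 1/20
  (Y=4, X=2, Z=1) weight 1/20
Group by Y:
  weight(Y=1) = 3/40
  weight(Y=4) = 1/10
Total weight = 3/40 + 1/10 = 7/40
P(Y=1 | obs) = 3/40 / 7/40 = 3/7
P(Y=4 | obs) = 1/10 / 7/40 = 4/7
argmax = 4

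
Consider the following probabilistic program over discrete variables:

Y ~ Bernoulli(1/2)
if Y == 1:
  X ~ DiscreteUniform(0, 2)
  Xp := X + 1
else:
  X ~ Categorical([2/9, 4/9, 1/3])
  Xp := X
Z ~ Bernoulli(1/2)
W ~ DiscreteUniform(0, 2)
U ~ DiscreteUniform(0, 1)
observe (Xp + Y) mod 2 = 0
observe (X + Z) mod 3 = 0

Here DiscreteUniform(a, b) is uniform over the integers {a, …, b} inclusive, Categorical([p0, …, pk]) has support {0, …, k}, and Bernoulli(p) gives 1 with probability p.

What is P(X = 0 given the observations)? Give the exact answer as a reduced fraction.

Enumerate traces; 24 have nonzero weight after conditioning:
  (Y=0, X=0, Z=0, W=0, U=0) weight 1/108
  (Y=0, X=0, Z=0, W=0, U=1) weight 1/108
  (Y=0, X=0, Z=0, W=1, U=0) weight 1/108
  (Y=0, X=0, Z=0, W=1, U=1) weight 1/108
  (Y=0, X=0, Z=0, W=2, U=0) weight 1/108
  (Y=0, X=0, Z=0, W=2, U=1) weight 1/108
  (Y=0, X=2, Z=1, W=0, U=0) weight 1/72
  (Y=0, X=2, Z=1, W=0, U=1) weight 1/72
  … 16 more
Group by X:
  weight(X=0) = 5/36
  weight(X=2) = 1/6
Total weight = 5/36 + 1/6 = 11/36
P(X=0 | obs) = 5/36 / 11/36 = 5/11
P(X=2 | obs) = 1/6 / 11/36 = 6/11

P(X = 0 | obs) = 5/11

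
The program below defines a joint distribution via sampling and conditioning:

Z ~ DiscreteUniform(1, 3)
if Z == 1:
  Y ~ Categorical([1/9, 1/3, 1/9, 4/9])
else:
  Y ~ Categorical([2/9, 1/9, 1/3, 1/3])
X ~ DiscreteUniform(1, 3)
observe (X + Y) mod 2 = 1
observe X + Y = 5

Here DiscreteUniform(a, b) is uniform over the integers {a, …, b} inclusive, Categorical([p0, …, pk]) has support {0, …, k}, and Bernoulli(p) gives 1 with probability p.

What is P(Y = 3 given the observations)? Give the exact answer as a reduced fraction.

P(Y = 3 | obs) = 10/17

Enumerate traces; 6 have nonzero weight after conditioning:
  (Z=1, Y=2, X=3) weight 1/81
  (Z=1, Y=3, X=2) weight 4/81
  (Z=2, Y=2, X=3) weight 1/27
  (Z=2, Y=3, X=2) weight 1/27
  (Z=3, Y=2, X=3) weight 1/27
  (Z=3, Y=3, X=2) weight 1/27
Group by Y:
  weight(Y=2) = 7/81
  weight(Y=3) = 10/81
Total weight = 7/81 + 10/81 = 17/81
P(Y=2 | obs) = 7/81 / 17/81 = 7/17
P(Y=3 | obs) = 10/81 / 17/81 = 10/17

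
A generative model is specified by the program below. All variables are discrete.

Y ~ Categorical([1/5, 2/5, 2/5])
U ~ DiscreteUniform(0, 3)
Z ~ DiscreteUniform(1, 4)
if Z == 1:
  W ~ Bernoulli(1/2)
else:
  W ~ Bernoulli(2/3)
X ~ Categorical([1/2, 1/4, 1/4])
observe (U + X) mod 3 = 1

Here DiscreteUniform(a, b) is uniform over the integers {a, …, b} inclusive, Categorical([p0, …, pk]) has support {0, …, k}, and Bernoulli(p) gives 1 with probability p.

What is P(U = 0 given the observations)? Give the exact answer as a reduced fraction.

P(U = 0 | obs) = 1/5

Enumerate traces; 96 have nonzero weight after conditioning:
  (Y=0, U=0, Z=1, W=0, X=1) weight 1/640
  (Y=0, U=0, Z=1, W=1, X=1) weight 1/640
  (Y=0, U=0, Z=2, W=0, X=1) weight 1/960
  (Y=0, U=0, Z=2, W=1, X=1) weight 1/480
  (Y=0, U=0, Z=3, W=0, X=1) weight 1/960
  (Y=0, U=0, Z=3, W=1, X=1) weight 1/480
  (Y=0, U=0, Z=4, W=0, X=1) weight 1/960
  (Y=0, U=0, Z=4, W=1, X=1) weight 1/480
  (Y=0, U=1, Z=1, W=0, X=0) weight 1/320
  (Y=0, U=2, Z=1, W=0, X=2) weight 1/640
  … 86 more
Group by U:
  weight(U=0) = 1/16
  weight(U=1) = 1/8
  weight(U=2) = 1/16
  weight(U=3) = 1/16
Total weight = 1/16 + 1/8 + 1/16 + 1/16 = 5/16
P(U=0 | obs) = 1/16 / 5/16 = 1/5
P(U=1 | obs) = 1/8 / 5/16 = 2/5
P(U=2 | obs) = 1/16 / 5/16 = 1/5
P(U=3 | obs) = 1/16 / 5/16 = 1/5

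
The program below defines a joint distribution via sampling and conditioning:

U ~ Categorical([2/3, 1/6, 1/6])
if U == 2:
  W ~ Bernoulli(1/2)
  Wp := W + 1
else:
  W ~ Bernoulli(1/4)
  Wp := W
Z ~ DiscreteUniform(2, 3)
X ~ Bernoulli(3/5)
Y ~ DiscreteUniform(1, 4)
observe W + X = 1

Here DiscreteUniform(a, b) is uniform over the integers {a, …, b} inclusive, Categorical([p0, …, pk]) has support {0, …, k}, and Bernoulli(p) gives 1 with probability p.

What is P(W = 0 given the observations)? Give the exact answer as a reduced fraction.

Enumerate traces; 48 have nonzero weight after conditioning:
  (U=0, W=0, Z=2, X=1, Y=1) weight 3/80
  (U=0, W=0, Z=2, X=1, Y=2) weight 3/80
  (U=0, W=0, Z=2, X=1, Y=3) weight 3/80
  (U=0, W=0, Z=2, X=1, Y=4) weight 3/80
  (U=0, W=0, Z=3, X=1, Y=1) weight 3/80
  (U=0, W=0, Z=3, X=1, Y=2) weight 3/80
  (U=0, W=0, Z=3, X=1, Y=3) weight 3/80
  (U=0, W=0, Z=3, X=1, Y=4) weight 3/80
  (U=0, W=1, Z=2, X=0, Y=1) weight 1/120
  … 39 more
Group by W:
  weight(W=0) = 17/40
  weight(W=1) = 7/60
Total weight = 17/40 + 7/60 = 13/24
P(W=0 | obs) = 17/40 / 13/24 = 51/65
P(W=1 | obs) = 7/60 / 13/24 = 14/65

P(W = 0 | obs) = 51/65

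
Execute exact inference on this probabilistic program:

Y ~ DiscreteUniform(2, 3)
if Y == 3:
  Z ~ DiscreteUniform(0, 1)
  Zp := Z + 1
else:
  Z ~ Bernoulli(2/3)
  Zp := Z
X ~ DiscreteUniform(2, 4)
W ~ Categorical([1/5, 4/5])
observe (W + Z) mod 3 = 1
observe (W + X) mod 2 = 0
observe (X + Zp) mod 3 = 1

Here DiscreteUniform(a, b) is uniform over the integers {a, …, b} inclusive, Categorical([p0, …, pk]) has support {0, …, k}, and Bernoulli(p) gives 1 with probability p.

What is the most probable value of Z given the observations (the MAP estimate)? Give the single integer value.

argmax_v P(Z = v | obs) = 0

Enumerate traces; 2 have nonzero weight after conditioning:
  (Y=3, Z=0, X=3, W=1) weight 1/15
  (Y=3, Z=1, X=2, W=0) weight 1/60
Group by Z:
  weight(Z=0) = 1/15
  weight(Z=1) = 1/60
Total weight = 1/15 + 1/60 = 1/12
P(Z=0 | obs) = 1/15 / 1/12 = 4/5
P(Z=1 | obs) = 1/60 / 1/12 = 1/5
argmax = 0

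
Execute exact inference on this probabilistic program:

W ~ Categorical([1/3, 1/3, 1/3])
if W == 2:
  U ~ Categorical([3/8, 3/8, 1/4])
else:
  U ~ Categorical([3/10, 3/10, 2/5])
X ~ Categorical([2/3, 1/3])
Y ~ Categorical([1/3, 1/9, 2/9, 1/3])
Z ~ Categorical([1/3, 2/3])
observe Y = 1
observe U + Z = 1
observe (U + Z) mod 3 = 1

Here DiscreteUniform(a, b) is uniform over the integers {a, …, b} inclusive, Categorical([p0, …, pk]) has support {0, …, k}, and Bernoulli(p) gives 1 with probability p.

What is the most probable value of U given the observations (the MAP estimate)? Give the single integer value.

Enumerate traces; 12 have nonzero weight after conditioning:
  (W=0, U=0, X=0, Y=1, Z=1) weight 2/405
  (W=0, U=0, X=1, Y=1, Z=1) weight 1/405
  (W=0, U=1, X=0, Y=1, Z=0) weight 1/405
  (W=0, U=1, X=1, Y=1, Z=0) weight 1/810
  (W=1, U=0, X=0, Y=1, Z=1) weight 2/405
  (W=1, U=0, X=1, Y=1, Z=1) weight 1/405
  (W=1, U=1, X=0, Y=1, Z=0) weight 1/405
  (W=1, U=1, X=1, Y=1, Z=0) weight 1/810
  … 4 more
Group by U:
  weight(U=0) = 13/540
  weight(U=1) = 13/1080
Total weight = 13/540 + 13/1080 = 13/360
P(U=0 | obs) = 13/540 / 13/360 = 2/3
P(U=1 | obs) = 13/1080 / 13/360 = 1/3
argmax = 0

argmax_v P(U = v | obs) = 0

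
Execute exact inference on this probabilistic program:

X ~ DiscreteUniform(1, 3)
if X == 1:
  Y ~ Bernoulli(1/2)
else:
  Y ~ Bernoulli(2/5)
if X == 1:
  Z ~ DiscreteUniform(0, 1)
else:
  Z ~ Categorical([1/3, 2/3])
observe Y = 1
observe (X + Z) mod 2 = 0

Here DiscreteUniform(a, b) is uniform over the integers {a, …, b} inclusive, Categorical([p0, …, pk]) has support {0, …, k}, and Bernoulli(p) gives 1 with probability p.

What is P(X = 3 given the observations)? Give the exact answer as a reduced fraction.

Enumerate traces; 3 have nonzero weight after conditioning:
  (X=1, Y=1, Z=1) weight 1/12
  (X=2, Y=1, Z=0) weight 2/45
  (X=3, Y=1, Z=1) weight 4/45
Group by X:
  weight(X=1) = 1/12
  weight(X=2) = 2/45
  weight(X=3) = 4/45
Total weight = 1/12 + 2/45 + 4/45 = 13/60
P(X=1 | obs) = 1/12 / 13/60 = 5/13
P(X=2 | obs) = 2/45 / 13/60 = 8/39
P(X=3 | obs) = 4/45 / 13/60 = 16/39

P(X = 3 | obs) = 16/39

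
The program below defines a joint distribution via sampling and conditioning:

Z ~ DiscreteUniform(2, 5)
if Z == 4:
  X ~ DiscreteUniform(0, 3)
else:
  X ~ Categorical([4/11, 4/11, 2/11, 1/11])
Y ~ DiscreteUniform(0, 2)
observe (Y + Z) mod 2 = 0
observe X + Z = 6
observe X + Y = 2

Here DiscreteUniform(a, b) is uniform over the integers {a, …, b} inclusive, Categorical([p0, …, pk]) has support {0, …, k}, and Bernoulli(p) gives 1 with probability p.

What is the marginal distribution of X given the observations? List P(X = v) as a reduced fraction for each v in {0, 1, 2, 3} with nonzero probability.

Enumerate traces; 2 have nonzero weight after conditioning:
  (Z=4, X=2, Y=0) weight 1/48
  (Z=5, X=1, Y=1) weight 1/33
Group by X:
  weight(X=1) = 1/33
  weight(X=2) = 1/48
Total weight = 1/33 + 1/48 = 9/176
P(X=1 | obs) = 1/33 / 9/176 = 16/27
P(X=2 | obs) = 1/48 / 9/176 = 11/27

P(X=1) = 16/27, P(X=2) = 11/27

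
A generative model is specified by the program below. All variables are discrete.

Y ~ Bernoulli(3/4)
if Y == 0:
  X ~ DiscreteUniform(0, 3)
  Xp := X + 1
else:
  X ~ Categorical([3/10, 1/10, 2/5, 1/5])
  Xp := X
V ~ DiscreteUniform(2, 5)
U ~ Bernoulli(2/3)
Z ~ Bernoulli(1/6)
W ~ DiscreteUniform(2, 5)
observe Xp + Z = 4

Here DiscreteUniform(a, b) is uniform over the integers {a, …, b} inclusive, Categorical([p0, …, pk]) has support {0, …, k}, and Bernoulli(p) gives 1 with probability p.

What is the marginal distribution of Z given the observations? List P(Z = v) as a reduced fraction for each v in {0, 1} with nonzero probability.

Enumerate traces; 96 have nonzero weight after conditioning:
  (Y=0, X=2, V=2, U=0, Z=1, W=2) weight 1/4608
  (Y=0, X=2, V=2, U=0, Z=1, W=3) weight 1/4608
  (Y=0, X=2, V=2, U=0, Z=1, W=4) weight 1/4608
  (Y=0, X=2, V=2, U=0, Z=1, W=5) weight 1/4608
  (Y=0, X=2, V=2, U=1, Z=1, W=2) weight 1/2304
  (Y=0, X=2, V=2, U=1, Z=1, W=3) weight 1/2304
  (Y=0, X=2, V=2, U=1, Z=1, W=4) weight 1/2304
  (Y=0, X=2, V=2, U=1, Z=1, W=5) weight 1/2304
  (Y=0, X=3, V=2, U=0, Z=0, W=2) weight 5/4608
  … 87 more
Group by Z:
  weight(Z=0) = 5/96
  weight(Z=1) = 17/480
Total weight = 5/96 + 17/480 = 7/80
P(Z=0 | obs) = 5/96 / 7/80 = 25/42
P(Z=1 | obs) = 17/480 / 7/80 = 17/42

P(Z=0) = 25/42, P(Z=1) = 17/42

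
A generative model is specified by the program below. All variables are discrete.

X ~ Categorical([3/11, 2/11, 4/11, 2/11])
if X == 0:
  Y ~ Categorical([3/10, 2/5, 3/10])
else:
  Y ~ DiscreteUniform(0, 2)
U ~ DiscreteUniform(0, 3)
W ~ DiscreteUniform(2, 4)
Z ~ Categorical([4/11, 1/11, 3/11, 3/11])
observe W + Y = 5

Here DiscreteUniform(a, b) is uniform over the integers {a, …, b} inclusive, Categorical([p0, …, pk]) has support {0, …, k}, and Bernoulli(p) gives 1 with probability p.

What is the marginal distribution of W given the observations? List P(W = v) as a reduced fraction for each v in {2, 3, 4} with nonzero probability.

P(W=3) = 107/223, P(W=4) = 116/223

Enumerate traces; 128 have nonzero weight after conditioning:
  (X=0, Y=1, U=0, W=4, Z=0) weight 2/605
  (X=0, Y=1, U=0, W=4, Z=1) weight 1/1210
  (X=0, Y=1, U=0, W=4, Z=2) weight 3/1210
  (X=0, Y=1, U=0, W=4, Z=3) weight 3/1210
  (X=0, Y=1, U=1, W=4, Z=0) weight 2/605
  (X=0, Y=1, U=1, W=4, Z=1) weight 1/1210
  (X=0, Y=1, U=1, W=4, Z=2) weight 3/1210
  (X=0, Y=1, U=1, W=4, Z=3) weight 3/1210
  (X=0, Y=2, U=0, W=3, Z=0) weight 3/1210
  … 119 more
Group by W:
  weight(W=3) = 107/990
  weight(W=4) = 58/495
Total weight = 107/990 + 58/495 = 223/990
P(W=3 | obs) = 107/990 / 223/990 = 107/223
P(W=4 | obs) = 58/495 / 223/990 = 116/223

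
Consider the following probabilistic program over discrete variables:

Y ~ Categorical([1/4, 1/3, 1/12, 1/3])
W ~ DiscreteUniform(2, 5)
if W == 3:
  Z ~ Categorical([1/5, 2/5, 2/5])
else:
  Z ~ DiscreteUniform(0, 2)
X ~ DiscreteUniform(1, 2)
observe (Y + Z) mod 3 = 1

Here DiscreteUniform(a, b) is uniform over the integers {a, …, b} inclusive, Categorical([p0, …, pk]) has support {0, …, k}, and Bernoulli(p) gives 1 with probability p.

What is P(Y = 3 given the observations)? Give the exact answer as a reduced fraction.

Enumerate traces; 32 have nonzero weight after conditioning:
  (Y=0, W=2, Z=1, X=1) weight 1/96
  (Y=0, W=2, Z=1, X=2) weight 1/96
  (Y=0, W=3, Z=1, X=1) weight 1/80
  (Y=0, W=3, Z=1, X=2) weight 1/80
  (Y=0, W=4, Z=1, X=1) weight 1/96
  (Y=0, W=4, Z=1, X=2) weight 1/96
  (Y=0, W=5, Z=1, X=1) weight 1/96
  (Y=0, W=5, Z=1, X=2) weight 1/96
  (Y=1, W=2, Z=0, X=1) weight 1/72
  (Y=2, W=2, Z=2, X=1) weight 1/288
  … 22 more
Group by Y:
  weight(Y=0) = 7/80
  weight(Y=1) = 1/10
  weight(Y=2) = 7/240
  weight(Y=3) = 7/60
Total weight = 7/80 + 1/10 + 7/240 + 7/60 = 1/3
P(Y=0 | obs) = 7/80 / 1/3 = 21/80
P(Y=1 | obs) = 1/10 / 1/3 = 3/10
P(Y=2 | obs) = 7/240 / 1/3 = 7/80
P(Y=3 | obs) = 7/60 / 1/3 = 7/20

P(Y = 3 | obs) = 7/20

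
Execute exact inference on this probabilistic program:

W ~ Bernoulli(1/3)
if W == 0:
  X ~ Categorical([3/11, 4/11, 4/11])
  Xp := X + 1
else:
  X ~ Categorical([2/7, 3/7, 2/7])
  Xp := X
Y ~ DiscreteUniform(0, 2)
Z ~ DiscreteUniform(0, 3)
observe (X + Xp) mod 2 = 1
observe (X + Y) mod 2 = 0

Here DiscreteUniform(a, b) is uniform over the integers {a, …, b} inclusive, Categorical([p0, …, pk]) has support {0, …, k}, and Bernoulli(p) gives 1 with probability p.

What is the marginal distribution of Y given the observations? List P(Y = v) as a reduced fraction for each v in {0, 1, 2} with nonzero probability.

P(Y=0) = 7/18, P(Y=1) = 2/9, P(Y=2) = 7/18

Enumerate traces; 20 have nonzero weight after conditioning:
  (W=0, X=0, Y=0, Z=0) weight 1/66
  (W=0, X=0, Y=0, Z=1) weight 1/66
  (W=0, X=0, Y=0, Z=2) weight 1/66
  (W=0, X=0, Y=0, Z=3) weight 1/66
  (W=0, X=0, Y=2, Z=0) weight 1/66
  (W=0, X=0, Y=2, Z=1) weight 1/66
  (W=0, X=0, Y=2, Z=2) weight 1/66
  (W=0, X=0, Y=2, Z=3) weight 1/66
  (W=0, X=1, Y=1, Z=0) weight 2/99
  … 11 more
Group by Y:
  weight(Y=0) = 14/99
  weight(Y=1) = 8/99
  weight(Y=2) = 14/99
Total weight = 14/99 + 8/99 + 14/99 = 4/11
P(Y=0 | obs) = 14/99 / 4/11 = 7/18
P(Y=1 | obs) = 8/99 / 4/11 = 2/9
P(Y=2 | obs) = 14/99 / 4/11 = 7/18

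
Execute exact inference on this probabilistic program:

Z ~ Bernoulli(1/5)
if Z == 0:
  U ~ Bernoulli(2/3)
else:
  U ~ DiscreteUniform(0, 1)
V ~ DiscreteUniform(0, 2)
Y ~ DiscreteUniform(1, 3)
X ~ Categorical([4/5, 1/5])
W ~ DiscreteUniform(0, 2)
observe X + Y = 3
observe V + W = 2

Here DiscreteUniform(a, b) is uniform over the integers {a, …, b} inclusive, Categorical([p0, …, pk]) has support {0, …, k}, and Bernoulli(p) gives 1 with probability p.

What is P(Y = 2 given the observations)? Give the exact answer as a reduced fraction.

P(Y = 2 | obs) = 1/5

Enumerate traces; 24 have nonzero weight after conditioning:
  (Z=0, U=0, V=0, Y=2, X=1, W=2) weight 4/2025
  (Z=0, U=0, V=0, Y=3, X=0, W=2) weight 16/2025
  (Z=0, U=0, V=1, Y=2, X=1, W=1) weight 4/2025
  (Z=0, U=0, V=1, Y=3, X=0, W=1) weight 16/2025
  (Z=0, U=0, V=2, Y=2, X=1, W=0) weight 4/2025
  (Z=0, U=0, V=2, Y=3, X=0, W=0) weight 16/2025
  (Z=0, U=1, V=0, Y=2, X=1, W=2) weight 8/2025
  (Z=0, U=1, V=0, Y=3, X=0, W=2) weight 32/2025
  … 16 more
Group by Y:
  weight(Y=2) = 1/45
  weight(Y=3) = 4/45
Total weight = 1/45 + 4/45 = 1/9
P(Y=2 | obs) = 1/45 / 1/9 = 1/5
P(Y=3 | obs) = 4/45 / 1/9 = 4/5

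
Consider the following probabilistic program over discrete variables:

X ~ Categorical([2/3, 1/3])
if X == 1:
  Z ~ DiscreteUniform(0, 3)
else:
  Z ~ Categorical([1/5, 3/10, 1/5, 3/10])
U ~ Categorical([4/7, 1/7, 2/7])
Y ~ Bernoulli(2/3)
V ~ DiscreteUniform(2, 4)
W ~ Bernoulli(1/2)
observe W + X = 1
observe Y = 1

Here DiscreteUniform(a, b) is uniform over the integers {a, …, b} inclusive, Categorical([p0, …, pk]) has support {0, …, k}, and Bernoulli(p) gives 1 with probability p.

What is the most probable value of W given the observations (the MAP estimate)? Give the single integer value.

Enumerate traces; 72 have nonzero weight after conditioning:
  (X=0, Z=0, U=0, Y=1, V=2, W=1) weight 8/945
  (X=0, Z=0, U=0, Y=1, V=3, W=1) weight 8/945
  (X=0, Z=0, U=0, Y=1, V=4, W=1) weight 8/945
  (X=0, Z=0, U=1, Y=1, V=2, W=1) weight 2/945
  (X=0, Z=0, U=1, Y=1, V=3, W=1) weight 2/945
  (X=0, Z=0, U=1, Y=1, V=4, W=1) weight 2/945
  (X=0, Z=0, U=2, Y=1, V=2, W=1) weight 4/945
  (X=0, Z=0, U=2, Y=1, V=3, W=1) weight 4/945
  (X=1, Z=0, U=0, Y=1, V=2, W=0) weight 1/189
  … 63 more
Group by W:
  weight(W=0) = 1/9
  weight(W=1) = 2/9
Total weight = 1/9 + 2/9 = 1/3
P(W=0 | obs) = 1/9 / 1/3 = 1/3
P(W=1 | obs) = 2/9 / 1/3 = 2/3
argmax = 1

argmax_v P(W = v | obs) = 1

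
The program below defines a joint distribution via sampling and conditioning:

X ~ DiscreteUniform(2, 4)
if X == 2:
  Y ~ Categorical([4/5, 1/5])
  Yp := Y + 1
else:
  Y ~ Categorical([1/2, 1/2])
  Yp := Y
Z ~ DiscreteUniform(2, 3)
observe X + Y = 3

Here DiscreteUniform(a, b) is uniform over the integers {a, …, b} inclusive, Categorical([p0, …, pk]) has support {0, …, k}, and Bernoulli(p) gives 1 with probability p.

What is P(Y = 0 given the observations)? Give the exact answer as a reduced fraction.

Enumerate traces; 4 have nonzero weight after conditioning:
  (X=2, Y=1, Z=2) weight 1/30
  (X=2, Y=1, Z=3) weight 1/30
  (X=3, Y=0, Z=2) weight 1/12
  (X=3, Y=0, Z=3) weight 1/12
Group by Y:
  weight(Y=0) = 1/6
  weight(Y=1) = 1/15
Total weight = 1/6 + 1/15 = 7/30
P(Y=0 | obs) = 1/6 / 7/30 = 5/7
P(Y=1 | obs) = 1/15 / 7/30 = 2/7

P(Y = 0 | obs) = 5/7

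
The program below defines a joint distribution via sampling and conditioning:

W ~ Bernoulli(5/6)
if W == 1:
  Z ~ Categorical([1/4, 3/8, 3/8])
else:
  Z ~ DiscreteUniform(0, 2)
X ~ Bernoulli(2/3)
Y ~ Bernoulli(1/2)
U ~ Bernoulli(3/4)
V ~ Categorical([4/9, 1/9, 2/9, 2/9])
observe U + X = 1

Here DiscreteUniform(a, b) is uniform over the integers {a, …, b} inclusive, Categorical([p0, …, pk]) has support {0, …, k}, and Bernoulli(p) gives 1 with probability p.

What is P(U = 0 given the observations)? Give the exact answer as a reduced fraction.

Enumerate traces; 96 have nonzero weight after conditioning:
  (W=0, Z=0, X=0, Y=0, U=1, V=0) weight 1/324
  (W=0, Z=0, X=0, Y=0, U=1, V=1) weight 1/1296
  (W=0, Z=0, X=0, Y=0, U=1, V=2) weight 1/648
  (W=0, Z=0, X=0, Y=0, U=1, V=3) weight 1/648
  (W=0, Z=0, X=0, Y=1, U=1, V=0) weight 1/324
  (W=0, Z=0, X=0, Y=1, U=1, V=1) weight 1/1296
  (W=0, Z=0, X=0, Y=1, U=1, V=2) weight 1/648
  (W=0, Z=0, X=0, Y=1, U=1, V=3) weight 1/648
  (W=0, Z=0, X=1, Y=0, U=0, V=0) weight 1/486
  … 87 more
Group by U:
  weight(U=0) = 1/6
  weight(U=1) = 1/4
Total weight = 1/6 + 1/4 = 5/12
P(U=0 | obs) = 1/6 / 5/12 = 2/5
P(U=1 | obs) = 1/4 / 5/12 = 3/5

P(U = 0 | obs) = 2/5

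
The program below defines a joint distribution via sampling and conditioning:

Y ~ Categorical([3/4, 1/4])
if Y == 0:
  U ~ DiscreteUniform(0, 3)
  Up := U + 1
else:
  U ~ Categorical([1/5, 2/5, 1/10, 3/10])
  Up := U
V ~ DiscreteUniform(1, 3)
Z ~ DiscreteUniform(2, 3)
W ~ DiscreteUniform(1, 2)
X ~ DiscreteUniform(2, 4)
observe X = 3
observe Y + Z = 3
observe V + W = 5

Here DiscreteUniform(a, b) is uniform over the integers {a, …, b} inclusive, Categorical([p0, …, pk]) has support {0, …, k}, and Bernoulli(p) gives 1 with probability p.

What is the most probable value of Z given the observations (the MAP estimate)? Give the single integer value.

argmax_v P(Z = v | obs) = 3

Enumerate traces; 8 have nonzero weight after conditioning:
  (Y=0, U=0, V=3, Z=3, W=2, X=3) weight 1/192
  (Y=0, U=1, V=3, Z=3, W=2, X=3) weight 1/192
  (Y=0, U=2, V=3, Z=3, W=2, X=3) weight 1/192
  (Y=0, U=3, V=3, Z=3, W=2, X=3) weight 1/192
  (Y=1, U=0, V=3, Z=2, W=2, X=3) weight 1/720
  (Y=1, U=1, V=3, Z=2, W=2, X=3) weight 1/360
  (Y=1, U=2, V=3, Z=2, W=2, X=3) weight 1/1440
  (Y=1, U=3, V=3, Z=2, W=2, X=3) weight 1/480
Group by Z:
  weight(Z=2) = 1/144
  weight(Z=3) = 1/48
Total weight = 1/144 + 1/48 = 1/36
P(Z=2 | obs) = 1/144 / 1/36 = 1/4
P(Z=3 | obs) = 1/48 / 1/36 = 3/4
argmax = 3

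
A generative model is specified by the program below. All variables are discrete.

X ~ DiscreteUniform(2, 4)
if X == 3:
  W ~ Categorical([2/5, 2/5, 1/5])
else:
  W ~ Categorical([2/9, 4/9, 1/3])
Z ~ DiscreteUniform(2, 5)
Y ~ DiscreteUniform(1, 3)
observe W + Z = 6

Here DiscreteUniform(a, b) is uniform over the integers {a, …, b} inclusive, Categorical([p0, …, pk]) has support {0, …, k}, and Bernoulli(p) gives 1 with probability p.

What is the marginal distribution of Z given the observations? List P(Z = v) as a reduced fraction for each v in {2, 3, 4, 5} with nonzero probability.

P(Z=4) = 39/97, P(Z=5) = 58/97

Enumerate traces; 18 have nonzero weight after conditioning:
  (X=2, W=1, Z=5, Y=1) weight 1/81
  (X=2, W=1, Z=5, Y=2) weight 1/81
  (X=2, W=1, Z=5, Y=3) weight 1/81
  (X=2, W=2, Z=4, Y=1) weight 1/108
  (X=2, W=2, Z=4, Y=2) weight 1/108
  (X=2, W=2, Z=4, Y=3) weight 1/108
  (X=3, W=1, Z=5, Y=1) weight 1/90
  (X=3, W=1, Z=5, Y=2) weight 1/90
  … 10 more
Group by Z:
  weight(Z=4) = 13/180
  weight(Z=5) = 29/270
Total weight = 13/180 + 29/270 = 97/540
P(Z=4 | obs) = 13/180 / 97/540 = 39/97
P(Z=5 | obs) = 29/270 / 97/540 = 58/97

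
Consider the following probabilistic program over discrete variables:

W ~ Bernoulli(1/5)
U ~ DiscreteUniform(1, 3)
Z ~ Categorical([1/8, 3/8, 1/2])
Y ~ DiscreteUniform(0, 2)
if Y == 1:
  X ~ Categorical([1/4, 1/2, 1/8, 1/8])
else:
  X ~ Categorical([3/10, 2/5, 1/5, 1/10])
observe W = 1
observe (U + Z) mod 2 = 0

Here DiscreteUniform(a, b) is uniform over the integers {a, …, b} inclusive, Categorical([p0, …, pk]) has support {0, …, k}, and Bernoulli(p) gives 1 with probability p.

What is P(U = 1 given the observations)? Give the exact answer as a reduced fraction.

Enumerate traces; 48 have nonzero weight after conditioning:
  (W=1, U=1, Z=1, Y=0, X=0) weight 1/400
  (W=1, U=1, Z=1, Y=0, X=1) weight 1/300
  (W=1, U=1, Z=1, Y=0, X=2) weight 1/600
  (W=1, U=1, Z=1, Y=0, X=3) weight 1/1200
  (W=1, U=1, Z=1, Y=1, X=0) weight 1/480
  (W=1, U=1, Z=1, Y=1, X=1) weight 1/240
  (W=1, U=1, Z=1, Y=1, X=2) weight 1/960
  (W=1, U=1, Z=1, Y=1, X=3) weight 1/960
  (W=1, U=2, Z=0, Y=0, X=0) weight 1/1200
  (W=1, U=3, Z=1, Y=0, X=0) weight 1/400
  … 38 more
Group by U:
  weight(U=1) = 1/40
  weight(U=2) = 1/24
  weight(U=3) = 1/40
Total weight = 1/40 + 1/24 + 1/40 = 11/120
P(U=1 | obs) = 1/40 / 11/120 = 3/11
P(U=2 | obs) = 1/24 / 11/120 = 5/11
P(U=3 | obs) = 1/40 / 11/120 = 3/11

P(U = 1 | obs) = 3/11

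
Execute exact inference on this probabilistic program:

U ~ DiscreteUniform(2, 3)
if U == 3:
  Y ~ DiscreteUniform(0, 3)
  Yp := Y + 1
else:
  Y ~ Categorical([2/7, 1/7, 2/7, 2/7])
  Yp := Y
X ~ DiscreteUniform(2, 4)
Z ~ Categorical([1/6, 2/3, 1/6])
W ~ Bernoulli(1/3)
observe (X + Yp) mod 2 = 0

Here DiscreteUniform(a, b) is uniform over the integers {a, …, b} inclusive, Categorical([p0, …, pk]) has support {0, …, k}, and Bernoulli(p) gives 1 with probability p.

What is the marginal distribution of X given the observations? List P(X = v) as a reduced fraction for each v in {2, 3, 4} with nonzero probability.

Enumerate traces; 72 have nonzero weight after conditioning:
  (U=2, Y=0, X=2, Z=0, W=0) weight 1/189
  (U=2, Y=0, X=2, Z=0, W=1) weight 1/378
  (U=2, Y=0, X=2, Z=1, W=0) weight 4/189
  (U=2, Y=0, X=2, Z=1, W=1) weight 2/189
  (U=2, Y=0, X=2, Z=2, W=0) weight 1/189
  (U=2, Y=0, X=2, Z=2, W=1) weight 1/378
  (U=2, Y=0, X=4, Z=0, W=0) weight 1/189
  (U=2, Y=0, X=4, Z=0, W=1) weight 1/378
  (U=2, Y=1, X=3, Z=0, W=0) weight 1/378
  … 63 more
Group by X:
  weight(X=2) = 5/28
  weight(X=3) = 13/84
  weight(X=4) = 5/28
Total weight = 5/28 + 13/84 + 5/28 = 43/84
P(X=2 | obs) = 5/28 / 43/84 = 15/43
P(X=3 | obs) = 13/84 / 43/84 = 13/43
P(X=4 | obs) = 5/28 / 43/84 = 15/43

P(X=2) = 15/43, P(X=3) = 13/43, P(X=4) = 15/43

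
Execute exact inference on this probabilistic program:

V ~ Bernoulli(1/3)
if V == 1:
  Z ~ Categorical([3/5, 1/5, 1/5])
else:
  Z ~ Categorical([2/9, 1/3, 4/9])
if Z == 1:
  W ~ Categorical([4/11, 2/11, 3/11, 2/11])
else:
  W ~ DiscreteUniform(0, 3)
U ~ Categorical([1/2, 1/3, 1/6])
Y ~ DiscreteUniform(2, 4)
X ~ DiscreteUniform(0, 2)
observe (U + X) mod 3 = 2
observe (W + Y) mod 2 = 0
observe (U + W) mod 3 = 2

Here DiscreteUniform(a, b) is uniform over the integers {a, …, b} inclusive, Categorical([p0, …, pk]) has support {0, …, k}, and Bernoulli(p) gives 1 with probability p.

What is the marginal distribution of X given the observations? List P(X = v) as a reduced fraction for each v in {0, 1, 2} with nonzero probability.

P(X=0) = 197/692, P(X=1) = 57/346, P(X=2) = 381/692

Enumerate traces; 36 have nonzero weight after conditioning:
  (V=0, Z=0, W=0, U=2, Y=2, X=0) weight 1/1458
  (V=0, Z=0, W=0, U=2, Y=4, X=0) weight 1/1458
  (V=0, Z=0, W=1, U=1, Y=3, X=1) weight 1/729
  (V=0, Z=0, W=2, U=0, Y=2, X=2) weight 1/486
  (V=0, Z=0, W=2, U=0, Y=4, X=2) weight 1/486
  (V=0, Z=0, W=3, U=2, Y=3, X=0) weight 1/1458
  (V=0, Z=1, W=0, U=2, Y=2, X=0) weight 4/2673
  (V=0, Z=1, W=0, U=2, Y=4, X=0) weight 4/2673
  … 28 more
Group by X:
  weight(X=0) = 197/13365
  weight(X=1) = 38/4455
  weight(X=2) = 127/4455
Total weight = 197/13365 + 38/4455 + 127/4455 = 692/13365
P(X=0 | obs) = 197/13365 / 692/13365 = 197/692
P(X=1 | obs) = 38/4455 / 692/13365 = 57/346
P(X=2 | obs) = 127/4455 / 692/13365 = 381/692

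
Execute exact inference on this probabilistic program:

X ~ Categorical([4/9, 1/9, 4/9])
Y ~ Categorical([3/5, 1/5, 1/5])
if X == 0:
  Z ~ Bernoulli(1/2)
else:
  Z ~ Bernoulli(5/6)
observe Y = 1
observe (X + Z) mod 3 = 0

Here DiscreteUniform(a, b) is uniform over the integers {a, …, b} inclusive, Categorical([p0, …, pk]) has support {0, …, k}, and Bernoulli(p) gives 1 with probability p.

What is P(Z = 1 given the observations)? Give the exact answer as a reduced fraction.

Enumerate traces; 2 have nonzero weight after conditioning:
  (X=0, Y=1, Z=0) weight 2/45
  (X=2, Y=1, Z=1) weight 2/27
Group by Z:
  weight(Z=0) = 2/45
  weight(Z=1) = 2/27
Total weight = 2/45 + 2/27 = 16/135
P(Z=0 | obs) = 2/45 / 16/135 = 3/8
P(Z=1 | obs) = 2/27 / 16/135 = 5/8

P(Z = 1 | obs) = 5/8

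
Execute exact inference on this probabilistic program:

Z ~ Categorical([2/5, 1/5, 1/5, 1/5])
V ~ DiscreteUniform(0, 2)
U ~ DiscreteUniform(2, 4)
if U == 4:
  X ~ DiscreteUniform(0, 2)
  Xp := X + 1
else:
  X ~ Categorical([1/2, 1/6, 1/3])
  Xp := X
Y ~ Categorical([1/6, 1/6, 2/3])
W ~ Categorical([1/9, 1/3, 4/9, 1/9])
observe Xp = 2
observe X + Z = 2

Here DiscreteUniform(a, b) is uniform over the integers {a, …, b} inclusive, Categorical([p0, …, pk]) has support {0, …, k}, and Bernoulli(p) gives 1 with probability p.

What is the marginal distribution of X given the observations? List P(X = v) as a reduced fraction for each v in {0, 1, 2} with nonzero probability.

P(X=1) = 1/5, P(X=2) = 4/5

Enumerate traces; 108 have nonzero weight after conditioning:
  (Z=0, V=0, U=2, X=2, Y=0, W=0) weight 1/3645
  (Z=0, V=0, U=2, X=2, Y=0, W=1) weight 1/1215
  (Z=0, V=0, U=2, X=2, Y=0, W=2) weight 4/3645
  (Z=0, V=0, U=2, X=2, Y=0, W=3) weight 1/3645
  (Z=0, V=0, U=2, X=2, Y=1, W=0) weight 1/3645
  (Z=0, V=0, U=2, X=2, Y=1, W=1) weight 1/1215
  (Z=0, V=0, U=2, X=2, Y=1, W=2) weight 4/3645
  (Z=0, V=0, U=2, X=2, Y=1, W=3) weight 1/3645
  (Z=1, V=0, U=4, X=1, Y=0, W=0) weight 1/7290
  … 99 more
Group by X:
  weight(X=1) = 1/45
  weight(X=2) = 4/45
Total weight = 1/45 + 4/45 = 1/9
P(X=1 | obs) = 1/45 / 1/9 = 1/5
P(X=2 | obs) = 4/45 / 1/9 = 4/5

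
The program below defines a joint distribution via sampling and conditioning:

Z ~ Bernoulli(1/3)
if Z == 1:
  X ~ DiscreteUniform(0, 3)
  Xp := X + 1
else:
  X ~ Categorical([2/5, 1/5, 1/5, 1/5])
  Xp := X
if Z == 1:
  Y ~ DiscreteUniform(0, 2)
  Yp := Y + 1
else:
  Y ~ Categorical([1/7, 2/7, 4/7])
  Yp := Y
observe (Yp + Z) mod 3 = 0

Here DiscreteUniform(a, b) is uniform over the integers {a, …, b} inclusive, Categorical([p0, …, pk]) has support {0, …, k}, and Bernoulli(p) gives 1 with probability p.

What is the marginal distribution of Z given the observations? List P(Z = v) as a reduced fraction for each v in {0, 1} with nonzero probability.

P(Z=0) = 6/13, P(Z=1) = 7/13

Enumerate traces; 8 have nonzero weight after conditioning:
  (Z=0, X=0, Y=0) weight 4/105
  (Z=0, X=1, Y=0) weight 2/105
  (Z=0, X=2, Y=0) weight 2/105
  (Z=0, X=3, Y=0) weight 2/105
  (Z=1, X=0, Y=1) weight 1/36
  (Z=1, X=1, Y=1) weight 1/36
  (Z=1, X=2, Y=1) weight 1/36
  (Z=1, X=3, Y=1) weight 1/36
Group by Z:
  weight(Z=0) = 2/21
  weight(Z=1) = 1/9
Total weight = 2/21 + 1/9 = 13/63
P(Z=0 | obs) = 2/21 / 13/63 = 6/13
P(Z=1 | obs) = 1/9 / 13/63 = 7/13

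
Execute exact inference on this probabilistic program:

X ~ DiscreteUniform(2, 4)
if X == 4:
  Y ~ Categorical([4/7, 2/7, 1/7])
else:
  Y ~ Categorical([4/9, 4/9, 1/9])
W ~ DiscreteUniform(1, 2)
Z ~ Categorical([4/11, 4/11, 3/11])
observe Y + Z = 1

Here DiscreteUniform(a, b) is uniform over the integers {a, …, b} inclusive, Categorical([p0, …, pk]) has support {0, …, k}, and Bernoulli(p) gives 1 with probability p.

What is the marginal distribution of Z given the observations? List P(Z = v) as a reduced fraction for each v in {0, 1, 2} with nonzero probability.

P(Z=0) = 37/83, P(Z=1) = 46/83

Enumerate traces; 12 have nonzero weight after conditioning:
  (X=2, Y=0, W=1, Z=1) weight 8/297
  (X=2, Y=0, W=2, Z=1) weight 8/297
  (X=2, Y=1, W=1, Z=0) weight 8/297
  (X=2, Y=1, W=2, Z=0) weight 8/297
  (X=3, Y=0, W=1, Z=1) weight 8/297
  (X=3, Y=0, W=2, Z=1) weight 8/297
  (X=3, Y=1, W=1, Z=0) weight 8/297
  (X=3, Y=1, W=2, Z=0) weight 8/297
  … 4 more
Group by Z:
  weight(Z=0) = 296/2079
  weight(Z=1) = 368/2079
Total weight = 296/2079 + 368/2079 = 664/2079
P(Z=0 | obs) = 296/2079 / 664/2079 = 37/83
P(Z=1 | obs) = 368/2079 / 664/2079 = 46/83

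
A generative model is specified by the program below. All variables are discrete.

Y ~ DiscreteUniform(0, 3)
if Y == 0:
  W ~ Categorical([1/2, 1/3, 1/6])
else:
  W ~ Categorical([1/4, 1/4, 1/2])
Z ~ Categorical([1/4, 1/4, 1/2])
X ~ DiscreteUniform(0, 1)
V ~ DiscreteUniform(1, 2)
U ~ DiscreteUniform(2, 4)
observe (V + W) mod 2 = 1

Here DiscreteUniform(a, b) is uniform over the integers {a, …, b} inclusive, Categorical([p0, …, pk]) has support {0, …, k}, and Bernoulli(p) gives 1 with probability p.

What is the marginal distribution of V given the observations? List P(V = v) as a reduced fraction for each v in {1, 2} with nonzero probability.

Enumerate traces; 216 have nonzero weight after conditioning:
  (Y=0, W=0, Z=0, X=0, V=1, U=2) weight 1/384
  (Y=0, W=0, Z=0, X=0, V=1, U=3) weight 1/384
  (Y=0, W=0, Z=0, X=0, V=1, U=4) weight 1/384
  (Y=0, W=0, Z=0, X=1, V=1, U=2) weight 1/384
  (Y=0, W=0, Z=0, X=1, V=1, U=3) weight 1/384
  (Y=0, W=0, Z=0, X=1, V=1, U=4) weight 1/384
  (Y=0, W=0, Z=1, X=0, V=1, U=2) weight 1/384
  (Y=0, W=0, Z=1, X=0, V=1, U=3) weight 1/384
  (Y=0, W=1, Z=0, X=0, V=2, U=2) weight 1/576
  … 207 more
Group by V:
  weight(V=1) = 35/96
  weight(V=2) = 13/96
Total weight = 35/96 + 13/96 = 1/2
P(V=1 | obs) = 35/96 / 1/2 = 35/48
P(V=2 | obs) = 13/96 / 1/2 = 13/48

P(V=1) = 35/48, P(V=2) = 13/48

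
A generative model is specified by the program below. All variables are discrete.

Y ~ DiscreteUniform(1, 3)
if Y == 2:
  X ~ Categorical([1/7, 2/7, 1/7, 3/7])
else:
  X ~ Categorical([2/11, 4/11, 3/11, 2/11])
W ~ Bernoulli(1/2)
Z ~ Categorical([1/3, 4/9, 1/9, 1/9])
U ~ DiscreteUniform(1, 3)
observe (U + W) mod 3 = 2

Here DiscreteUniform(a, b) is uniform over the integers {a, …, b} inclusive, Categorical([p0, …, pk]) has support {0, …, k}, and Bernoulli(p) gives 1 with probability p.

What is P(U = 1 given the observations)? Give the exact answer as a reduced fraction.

P(U = 1 | obs) = 1/2

Enumerate traces; 96 have nonzero weight after conditioning:
  (Y=1, X=0, W=0, Z=0, U=2) weight 1/297
  (Y=1, X=0, W=0, Z=1, U=2) weight 4/891
  (Y=1, X=0, W=0, Z=2, U=2) weight 1/891
  (Y=1, X=0, W=0, Z=3, U=2) weight 1/891
  (Y=1, X=0, W=1, Z=0, U=1) weight 1/297
  (Y=1, X=0, W=1, Z=1, U=1) weight 4/891
  (Y=1, X=0, W=1, Z=2, U=1) weight 1/891
  (Y=1, X=0, W=1, Z=3, U=1) weight 1/891
  … 88 more
Group by U:
  weight(U=1) = 1/6
  weight(U=2) = 1/6
Total weight = 1/6 + 1/6 = 1/3
P(U=1 | obs) = 1/6 / 1/3 = 1/2
P(U=2 | obs) = 1/6 / 1/3 = 1/2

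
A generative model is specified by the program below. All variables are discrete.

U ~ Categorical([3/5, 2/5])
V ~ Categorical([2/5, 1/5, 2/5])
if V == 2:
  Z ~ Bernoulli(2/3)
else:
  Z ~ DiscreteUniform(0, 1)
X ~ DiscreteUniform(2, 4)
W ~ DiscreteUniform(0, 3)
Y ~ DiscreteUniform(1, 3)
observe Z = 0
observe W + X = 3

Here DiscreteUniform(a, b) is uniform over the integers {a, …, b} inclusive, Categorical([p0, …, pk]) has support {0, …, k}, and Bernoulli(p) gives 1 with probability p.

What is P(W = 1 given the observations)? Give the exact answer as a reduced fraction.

Enumerate traces; 36 have nonzero weight after conditioning:
  (U=0, V=0, Z=0, X=2, W=1, Y=1) weight 1/300
  (U=0, V=0, Z=0, X=2, W=1, Y=2) weight 1/300
  (U=0, V=0, Z=0, X=2, W=1, Y=3) weight 1/300
  (U=0, V=0, Z=0, X=3, W=0, Y=1) weight 1/300
  (U=0, V=0, Z=0, X=3, W=0, Y=2) weight 1/300
  (U=0, V=0, Z=0, X=3, W=0, Y=3) weight 1/300
  (U=0, V=1, Z=0, X=2, W=1, Y=1) weight 1/600
  (U=0, V=1, Z=0, X=2, W=1, Y=2) weight 1/600
  … 28 more
Group by W:
  weight(W=0) = 13/360
  weight(W=1) = 13/360
Total weight = 13/360 + 13/360 = 13/180
P(W=0 | obs) = 13/360 / 13/180 = 1/2
P(W=1 | obs) = 13/360 / 13/180 = 1/2

P(W = 1 | obs) = 1/2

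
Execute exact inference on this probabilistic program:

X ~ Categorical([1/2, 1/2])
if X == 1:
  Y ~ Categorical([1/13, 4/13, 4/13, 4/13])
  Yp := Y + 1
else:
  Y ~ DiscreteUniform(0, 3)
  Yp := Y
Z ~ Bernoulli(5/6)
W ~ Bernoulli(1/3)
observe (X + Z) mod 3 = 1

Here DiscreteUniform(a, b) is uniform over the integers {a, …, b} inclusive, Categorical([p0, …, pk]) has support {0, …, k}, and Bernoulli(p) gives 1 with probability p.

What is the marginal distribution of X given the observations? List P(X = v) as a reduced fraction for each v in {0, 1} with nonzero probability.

Enumerate traces; 16 have nonzero weight after conditioning:
  (X=0, Y=0, Z=1, W=0) weight 5/72
  (X=0, Y=0, Z=1, W=1) weight 5/144
  (X=0, Y=1, Z=1, W=0) weight 5/72
  (X=0, Y=1, Z=1, W=1) weight 5/144
  (X=0, Y=2, Z=1, W=0) weight 5/72
  (X=0, Y=2, Z=1, W=1) weight 5/144
  (X=0, Y=3, Z=1, W=0) weight 5/72
  (X=0, Y=3, Z=1, W=1) weight 5/144
  (X=1, Y=0, Z=0, W=0) weight 1/234
  … 7 more
Group by X:
  weight(X=0) = 5/12
  weight(X=1) = 1/12
Total weight = 5/12 + 1/12 = 1/2
P(X=0 | obs) = 5/12 / 1/2 = 5/6
P(X=1 | obs) = 1/12 / 1/2 = 1/6

P(X=0) = 5/6, P(X=1) = 1/6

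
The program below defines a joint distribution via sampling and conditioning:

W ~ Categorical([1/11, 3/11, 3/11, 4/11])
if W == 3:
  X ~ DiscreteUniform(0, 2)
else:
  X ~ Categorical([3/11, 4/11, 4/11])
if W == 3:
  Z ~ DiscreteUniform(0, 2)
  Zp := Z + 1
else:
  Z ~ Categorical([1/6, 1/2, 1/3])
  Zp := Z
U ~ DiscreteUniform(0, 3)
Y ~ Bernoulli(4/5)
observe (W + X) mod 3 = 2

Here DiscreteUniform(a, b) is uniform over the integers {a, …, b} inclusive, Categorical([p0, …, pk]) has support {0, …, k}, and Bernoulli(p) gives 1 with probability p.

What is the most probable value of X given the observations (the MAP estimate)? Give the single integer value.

Enumerate traces; 96 have nonzero weight after conditioning:
  (W=0, X=2, Z=0, U=0, Y=0) weight 1/3630
  (W=0, X=2, Z=0, U=0, Y=1) weight 2/1815
  (W=0, X=2, Z=0, U=1, Y=0) weight 1/3630
  (W=0, X=2, Z=0, U=1, Y=1) weight 2/1815
  (W=0, X=2, Z=0, U=2, Y=0) weight 1/3630
  (W=0, X=2, Z=0, U=2, Y=1) weight 2/1815
  (W=0, X=2, Z=0, U=3, Y=0) weight 1/3630
  (W=0, X=2, Z=0, U=3, Y=1) weight 2/1815
  (W=1, X=1, Z=0, U=0, Y=0) weight 1/1210
  (W=2, X=0, Z=0, U=0, Y=0) weight 3/4840
  … 86 more
Group by X:
  weight(X=0) = 9/121
  weight(X=1) = 12/121
  weight(X=2) = 56/363
Total weight = 9/121 + 12/121 + 56/363 = 119/363
P(X=0 | obs) = 9/121 / 119/363 = 27/119
P(X=1 | obs) = 12/121 / 119/363 = 36/119
P(X=2 | obs) = 56/363 / 119/363 = 8/17
argmax = 2

argmax_v P(X = v | obs) = 2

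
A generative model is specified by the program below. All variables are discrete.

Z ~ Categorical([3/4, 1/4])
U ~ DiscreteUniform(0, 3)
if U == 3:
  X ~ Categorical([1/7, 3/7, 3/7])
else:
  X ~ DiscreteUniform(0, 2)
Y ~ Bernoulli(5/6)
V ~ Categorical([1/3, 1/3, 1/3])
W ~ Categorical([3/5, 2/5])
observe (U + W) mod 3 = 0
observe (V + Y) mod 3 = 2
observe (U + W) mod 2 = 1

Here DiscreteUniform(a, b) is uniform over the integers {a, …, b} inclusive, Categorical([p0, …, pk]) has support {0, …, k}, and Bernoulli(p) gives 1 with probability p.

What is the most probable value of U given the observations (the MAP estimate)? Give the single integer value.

argmax_v P(U = v | obs) = 3

Enumerate traces; 24 have nonzero weight after conditioning:
  (Z=0, U=2, X=0, Y=0, V=2, W=1) weight 1/720
  (Z=0, U=2, X=0, Y=1, V=1, W=1) weight 1/144
  (Z=0, U=2, X=1, Y=0, V=2, W=1) weight 1/720
  (Z=0, U=2, X=1, Y=1, V=1, W=1) weight 1/144
  (Z=0, U=2, X=2, Y=0, V=2, W=1) weight 1/720
  (Z=0, U=2, X=2, Y=1, V=1, W=1) weight 1/144
  (Z=0, U=3, X=0, Y=0, V=2, W=0) weight 1/1120
  (Z=0, U=3, X=0, Y=1, V=1, W=0) weight 1/224
  … 16 more
Group by U:
  weight(U=2) = 1/30
  weight(U=3) = 1/20
Total weight = 1/30 + 1/20 = 1/12
P(U=2 | obs) = 1/30 / 1/12 = 2/5
P(U=3 | obs) = 1/20 / 1/12 = 3/5
argmax = 3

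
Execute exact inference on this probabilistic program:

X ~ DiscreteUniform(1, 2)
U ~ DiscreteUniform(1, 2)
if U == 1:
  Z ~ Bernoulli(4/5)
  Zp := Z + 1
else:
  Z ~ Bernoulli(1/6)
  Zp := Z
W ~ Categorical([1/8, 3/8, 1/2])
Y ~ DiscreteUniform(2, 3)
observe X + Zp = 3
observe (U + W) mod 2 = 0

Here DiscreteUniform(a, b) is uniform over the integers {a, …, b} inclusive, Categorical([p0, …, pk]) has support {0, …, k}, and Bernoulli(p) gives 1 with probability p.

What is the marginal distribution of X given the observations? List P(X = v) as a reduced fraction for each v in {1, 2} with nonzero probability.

Enumerate traces; 8 have nonzero weight after conditioning:
  (X=1, U=1, Z=1, W=1, Y=2) weight 3/80
  (X=1, U=1, Z=1, W=1, Y=3) weight 3/80
  (X=2, U=1, Z=0, W=1, Y=2) weight 3/320
  (X=2, U=1, Z=0, W=1, Y=3) weight 3/320
  (X=2, U=2, Z=1, W=0, Y=2) weight 1/384
  (X=2, U=2, Z=1, W=0, Y=3) weight 1/384
  (X=2, U=2, Z=1, W=2, Y=2) weight 1/96
  (X=2, U=2, Z=1, W=2, Y=3) weight 1/96
Group by X:
  weight(X=1) = 3/40
  weight(X=2) = 43/960
Total weight = 3/40 + 43/960 = 23/192
P(X=1 | obs) = 3/40 / 23/192 = 72/115
P(X=2 | obs) = 43/960 / 23/192 = 43/115

P(X=1) = 72/115, P(X=2) = 43/115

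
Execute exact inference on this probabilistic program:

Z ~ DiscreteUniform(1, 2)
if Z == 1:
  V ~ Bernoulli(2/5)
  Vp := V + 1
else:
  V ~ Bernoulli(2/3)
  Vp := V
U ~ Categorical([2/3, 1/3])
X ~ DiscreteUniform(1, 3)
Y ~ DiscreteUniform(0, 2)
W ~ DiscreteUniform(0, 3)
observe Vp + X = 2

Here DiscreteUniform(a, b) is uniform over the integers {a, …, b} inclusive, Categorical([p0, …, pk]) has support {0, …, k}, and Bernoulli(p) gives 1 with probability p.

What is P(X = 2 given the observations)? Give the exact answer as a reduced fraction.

Enumerate traces; 72 have nonzero weight after conditioning:
  (Z=1, V=0, U=0, X=1, Y=0, W=0) weight 1/180
  (Z=1, V=0, U=0, X=1, Y=0, W=1) weight 1/180
  (Z=1, V=0, U=0, X=1, Y=0, W=2) weight 1/180
  (Z=1, V=0, U=0, X=1, Y=0, W=3) weight 1/180
  (Z=1, V=0, U=0, X=1, Y=1, W=0) weight 1/180
  (Z=1, V=0, U=0, X=1, Y=1, W=1) weight 1/180
  (Z=1, V=0, U=0, X=1, Y=1, W=2) weight 1/180
  (Z=1, V=0, U=0, X=1, Y=1, W=3) weight 1/180
  (Z=2, V=0, U=0, X=2, Y=0, W=0) weight 1/324
  … 63 more
Group by X:
  weight(X=1) = 19/90
  weight(X=2) = 1/18
Total weight = 19/90 + 1/18 = 4/15
P(X=1 | obs) = 19/90 / 4/15 = 19/24
P(X=2 | obs) = 1/18 / 4/15 = 5/24

P(X = 2 | obs) = 5/24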